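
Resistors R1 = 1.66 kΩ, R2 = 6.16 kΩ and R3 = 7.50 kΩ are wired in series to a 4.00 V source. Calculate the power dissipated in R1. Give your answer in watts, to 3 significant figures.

In a series string the same current flows through every resistor — find that current, then P = I²R for the one we want.
R_total = (1.66 + 6.16 + 7.50) kΩ = 15320 Ω
I = V / R_total = 4.00 / 15320 = 0.0002611 A
P_R1 = I² × R1 = (0.0002611)² × 1660 = 0.0001132 W

0.000113 W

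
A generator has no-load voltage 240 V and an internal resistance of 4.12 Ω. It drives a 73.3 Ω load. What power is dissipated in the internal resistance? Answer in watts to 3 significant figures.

39.6 W

The internal resistance carries the same current as the load; P_int = I²r.
I = ε / (r + R) = 240 / (4.12 + 73.3) = 3.100 A
P_int = I² r = (3.100)² × 4.12 = 39.59 W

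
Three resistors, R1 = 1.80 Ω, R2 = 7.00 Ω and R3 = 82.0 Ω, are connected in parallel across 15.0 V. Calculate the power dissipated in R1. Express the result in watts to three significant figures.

R1 sits directly across the source, so P = V²/R with V = 15.0 V.
P_R1 = V² / R1 = (15.0)² / 1.80 Ω = 125.0 W

125 W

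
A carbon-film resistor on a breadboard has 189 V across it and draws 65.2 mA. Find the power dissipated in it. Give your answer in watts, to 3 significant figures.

12.3 W

Since both terminal voltage and current are stated, P = V I gives the power in one step.
P = 189 V × 0.06520 A = 12.32 W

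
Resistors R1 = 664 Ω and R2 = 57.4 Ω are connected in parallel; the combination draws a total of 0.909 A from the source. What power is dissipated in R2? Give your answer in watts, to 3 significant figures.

Only the total current is stated, so first find the parallel equivalent to get the voltage across the combination.
1/R_eq = 1/664 + 1/57.4 ⇒ R_eq = 52.83 Ω
V = I_total × R_eq = 0.9090 × 52.83 = 48.03 V
P_R2 = V² / R2 = (48.03)² / 57.4 = 40.18 W

40.2 W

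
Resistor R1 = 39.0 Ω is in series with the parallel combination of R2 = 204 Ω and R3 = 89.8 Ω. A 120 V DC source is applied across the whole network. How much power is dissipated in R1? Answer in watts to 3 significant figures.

Collapse R2‖R3 to a single equivalent, reducing the network to two series elements.
R_p = (204×89.8)/(204+89.8) = 62.35 Ω
R_total = 39.0 + 62.35 = 101.4 Ω
I = V / R_total = 120 / 101.4 = 1.184 A
R1 carries the full series current, so P = I²R.
P_R1 = (1.184)² × 39.0 = 54.67 W

54.7 W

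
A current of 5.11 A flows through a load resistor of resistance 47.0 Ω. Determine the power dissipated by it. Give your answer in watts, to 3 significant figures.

With I and R stated, P = I²R applies in one step.
P = (5.110 A)² × 47.0 Ω = 1227 W

1230 W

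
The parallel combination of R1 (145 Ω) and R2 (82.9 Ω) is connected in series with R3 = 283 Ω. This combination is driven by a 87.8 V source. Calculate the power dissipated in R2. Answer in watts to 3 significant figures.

Combine R1 and R2 into their parallel equivalent first, reducing the network to two series resistors.
R_p = (145×82.9)/(145+82.9) = 52.74 Ω
R_total = R_p + 283 = 52.74 + 283 = 335.7 Ω
I = V / R_total = 87.8 / 335.7 = 0.2615 A
Voltage across the parallel pair: V_p = I × R_p = 0.2615 × 52.74 = 13.79 V
Use P = V²/R for R2 with V = V_p.
P_R2 = (13.79)² / 82.9 = 2.295 W

2.29 W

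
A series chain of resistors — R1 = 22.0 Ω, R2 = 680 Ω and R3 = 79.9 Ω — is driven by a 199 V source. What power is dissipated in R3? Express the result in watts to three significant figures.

5.18 W

The current is common to all series resistors; compute it, then apply P = I²R for the target.
R_total = 22.0 + 680 + 79.9 = 781.9 Ω
I = V / R_total = 199 / 781.9 = 0.2545 A
P_R3 = I² × R3 = (0.2545)² × 79.9 = 5.175 W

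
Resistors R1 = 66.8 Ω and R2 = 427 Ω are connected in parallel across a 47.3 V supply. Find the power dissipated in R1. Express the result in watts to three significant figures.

33.5 W

Every branch has 47.3 V across it, so for R1 the power is simply V²/R.
P_R1 = V² / R1 = (47.3)² / 66.8 Ω = 33.49 W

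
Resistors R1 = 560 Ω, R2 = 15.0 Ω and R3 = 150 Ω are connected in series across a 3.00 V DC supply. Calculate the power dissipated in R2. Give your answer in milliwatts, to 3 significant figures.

In a series string the same current flows through every resistor — find that current, then P = I²R for the one we want.
R_total = 560 + 15.0 + 150 = 725.0 Ω
I = V / R_total = 3.00 / 725.0 = 0.004138 A
P_R2 = I² × R2 = (0.004138)² × 15.0 = 0.0002568 W

0.257 mW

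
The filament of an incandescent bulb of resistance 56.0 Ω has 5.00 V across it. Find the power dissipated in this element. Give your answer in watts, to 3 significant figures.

0.446 W

With V across and R both known, P = V²/R gives the dissipation directly.
P = (5.00 V)² / 56.0 Ω = 0.4464 W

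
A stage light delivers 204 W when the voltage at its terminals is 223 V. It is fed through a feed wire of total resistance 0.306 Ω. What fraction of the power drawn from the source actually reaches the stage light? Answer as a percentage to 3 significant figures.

99.9 %

I = P / V = 204 / 223 = 0.9148 A through the feed wire.
P_line = I² R_line = (0.9148)² × 0.306 = 0.2561 W
P_source = P_load + P_line = 204.0 + 0.2561 = 204.3 W
η = P_load / P_source = 204.0 / 204.3 = 0.9987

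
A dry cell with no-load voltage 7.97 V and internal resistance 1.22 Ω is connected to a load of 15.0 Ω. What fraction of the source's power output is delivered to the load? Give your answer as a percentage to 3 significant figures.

The source delivers εI, of which I²R reaches the load and I²r is lost; since I is common, η = R/(R+r).
η = R / (R + r) = 15.0 / (15.0 + 1.22) = 0.9248

92.5 %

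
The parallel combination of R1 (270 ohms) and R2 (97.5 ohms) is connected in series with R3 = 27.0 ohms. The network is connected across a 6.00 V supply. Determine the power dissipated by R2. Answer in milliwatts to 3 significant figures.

195 mW

First find R_p for the parallel pair, then treat R_p + R3 as a series loop.
R_p = (270×97.5)/(270+97.5) = 71.63 Ω
R_total = R_p + 27.0 = 71.63 + 27.0 = 98.63 Ω
I = V / R_total = 6.00 / 98.63 = 0.06083 A
Voltage across the parallel pair: V_p = I × R_p = 0.06083 × 71.63 = 4.358 V
Use P = V²/R for R2 with V = V_p.
P_R2 = (4.358)² / 97.5 = 0.1948 W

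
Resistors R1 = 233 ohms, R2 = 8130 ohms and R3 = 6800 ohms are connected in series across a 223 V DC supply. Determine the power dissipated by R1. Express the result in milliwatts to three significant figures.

50.4 mW

Series elements share the same current, so find I first, then use P = I²R.
R_total = 233 + 8130 + 6800 = 15160 Ω
I = V / R_total = 223 / 15160 = 0.01471 A
P_R1 = I² × R1 = (0.01471)² × 233 = 0.05040 W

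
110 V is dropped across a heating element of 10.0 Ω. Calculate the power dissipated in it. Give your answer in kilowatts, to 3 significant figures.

1.21 kW

Voltage and resistance are given, so P = V²/R is the one-step route.
P = (110 V)² / 10.0 Ω = 1210 W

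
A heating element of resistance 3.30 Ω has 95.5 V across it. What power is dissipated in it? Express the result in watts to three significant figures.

We know the drop across the element and its resistance — P = V²/R, one step.
P = (95.5 V)² / 3.30 Ω = 2764 W

2760 W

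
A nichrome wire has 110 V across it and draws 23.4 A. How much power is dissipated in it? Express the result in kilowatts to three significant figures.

V and I are known directly — P = V I, no intermediate step needed.
P = 110 V × 23.40 A = 2574 W

2.57 kW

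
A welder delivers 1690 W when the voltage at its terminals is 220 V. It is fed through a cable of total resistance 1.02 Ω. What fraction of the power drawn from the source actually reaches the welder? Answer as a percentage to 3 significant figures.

I = P / V = 1690 / 220 = 7.682 A through the cable.
P_line = I² R_line = (7.682)² × 1.02 = 60.19 W
P_source = P_load + P_line = 1690 + 60.19 = 1750 W
η = P_load / P_source = 1690 / 1750 = 0.9656

96.6 %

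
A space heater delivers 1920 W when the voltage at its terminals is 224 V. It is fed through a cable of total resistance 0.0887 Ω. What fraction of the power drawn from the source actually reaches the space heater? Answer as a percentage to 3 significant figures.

99.7 %

I = P / V = 1920 / 224 = 8.571 A through the cable.
P_line = I² R_line = (8.571)² × 0.0887 = 6.517 W
P_source = P_load + P_line = 1920 + 6.517 = 1927 W
η = P_load / P_source = 1920 / 1927 = 0.9966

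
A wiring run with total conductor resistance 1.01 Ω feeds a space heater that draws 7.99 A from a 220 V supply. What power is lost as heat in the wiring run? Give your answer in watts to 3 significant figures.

64.5 W

Only the current and the line resistance are needed for the I²R loss.
The wiring run carries the full 7.99 A.
P_line = I² R_line = (7.990)² × 1.01 = 64.48 W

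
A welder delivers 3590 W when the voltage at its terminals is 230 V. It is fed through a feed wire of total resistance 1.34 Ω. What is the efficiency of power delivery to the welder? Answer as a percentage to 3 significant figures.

I = P / V = 3590 / 230 = 15.61 A through the feed wire.
P_line = I² R_line = (15.61)² × 1.34 = 326.5 W
P_source = P_load + P_line = 3590 + 326.5 = 3916 W
η = P_load / P_source = 3590 / 3916 = 0.9166

91.7 %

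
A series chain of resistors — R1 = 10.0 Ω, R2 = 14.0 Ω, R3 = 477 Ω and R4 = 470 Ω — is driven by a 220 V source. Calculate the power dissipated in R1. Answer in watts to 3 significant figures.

Series elements share the same current, so find I first, then use P = I²R.
R_total = 10.0 + 14.0 + 477 + 470 = 971.0 Ω
I = V / R_total = 220 / 971.0 = 0.2266 A
P_R1 = I² × R1 = (0.2266)² × 10.0 = 0.5133 W

0.513 W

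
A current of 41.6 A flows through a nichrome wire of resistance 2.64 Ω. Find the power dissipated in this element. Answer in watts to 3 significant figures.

4570 W

Knowing I and R, the power is just I²R — no need to find V first.
P = (41.60 A)² × 2.64 Ω = 4569 W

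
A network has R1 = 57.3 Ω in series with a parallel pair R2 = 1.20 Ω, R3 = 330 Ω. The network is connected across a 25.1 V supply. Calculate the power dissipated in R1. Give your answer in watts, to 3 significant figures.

Collapse R2‖R3 to a single equivalent, reducing the network to two series elements.
R_p = (1.20×330)/(1.20+330) = 1.196 Ω
R_total = 57.3 + 1.196 = 58.50 Ω
I = V / R_total = 25.1 / 58.50 = 0.4291 A
The full supply current passes through R1: P = I²R.
P_R1 = (0.4291)² × 57.3 = 10.55 W

10.6 W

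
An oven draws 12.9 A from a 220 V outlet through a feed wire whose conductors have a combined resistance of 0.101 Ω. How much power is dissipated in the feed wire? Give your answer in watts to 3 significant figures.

The feed wire and load are in series, so the same current flows in both; the loss is I²R_line.
The feed wire carries the full 12.9 A.
P_line = I² R_line = (12.90)² × 0.101 = 16.81 W

16.8 W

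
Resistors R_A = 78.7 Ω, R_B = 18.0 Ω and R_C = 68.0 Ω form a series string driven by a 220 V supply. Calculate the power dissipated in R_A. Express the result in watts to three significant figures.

140 W

Every series element carries the same I. Get I from the total resistance, then P = I² × R_A.
R_total = 78.7 + 18.0 + 68.0 = 164.7 Ω
I = V / R_total = 220 / 164.7 = 1.336 A
P_R_A = I² × R_A = (1.336)² × 78.7 = 140.4 W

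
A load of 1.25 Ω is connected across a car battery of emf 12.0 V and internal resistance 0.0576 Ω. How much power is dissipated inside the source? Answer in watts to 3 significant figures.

The internal resistance carries the same current as the load; P_int = I²r.
I = ε / (r + R) = 12.0 / (0.0576 + 1.25) = 9.177 A
P_int = I² r = (9.177)² × 0.0576 = 4.851 W

4.85 W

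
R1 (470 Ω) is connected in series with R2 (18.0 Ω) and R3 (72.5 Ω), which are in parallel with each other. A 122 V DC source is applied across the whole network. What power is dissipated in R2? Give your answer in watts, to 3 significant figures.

0.733 W

Replace R2 and R3 with their parallel equivalent so the circuit becomes R1 in series with R_p.
R_p = (18.0×72.5)/(18.0+72.5) = 14.42 Ω
R_total = 470 + 14.42 = 484.4 Ω
I = V / R_total = 122 / 484.4 = 0.2518 A
Voltage across the parallel pair: V_p = I × R_p = 0.2518 × 14.42 = 3.632 V
With V_p across R2, its power is V_p²/R2.
P_R2 = (3.632)² / 18.0 = 0.7327 W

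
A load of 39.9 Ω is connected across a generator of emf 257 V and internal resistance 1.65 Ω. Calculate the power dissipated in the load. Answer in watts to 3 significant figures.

1530 W

With r and R in series, I = ε/(r+R); the load dissipates I²R.
I = ε / (r + R) = 257 / (1.65 + 39.9) = 6.185 A
P_load = I² R = (6.185)² × 39.9 = 1527 W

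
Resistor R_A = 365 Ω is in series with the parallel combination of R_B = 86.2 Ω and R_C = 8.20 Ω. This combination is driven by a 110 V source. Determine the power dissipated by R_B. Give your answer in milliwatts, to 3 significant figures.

56.7 mW

Replace R_B and R_C with their parallel equivalent so the circuit becomes R_A in series with R_p.
R_p = (86.2×8.20)/(86.2+8.20) = 7.488 Ω
R_total = 365 + 7.488 = 372.5 Ω
I = V / R_total = 110 / 372.5 = 0.2953 A
Voltage across the parallel pair: V_p = I × R_p = 0.2953 × 7.488 = 2.211 V
With V_p across R_B, its power is V_p²/R_B.
P_R_B = (2.211)² / 86.2 = 0.05672 W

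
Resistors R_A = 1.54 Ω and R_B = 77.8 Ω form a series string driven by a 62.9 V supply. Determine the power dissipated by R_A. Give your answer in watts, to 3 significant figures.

0.968 W

Series elements share the same current, so find I first, then use P = I²R.
R_total = 1.54 + 77.8 = 79.34 Ω
I = V / R_total = 62.9 / 79.34 = 0.7928 A
P_R_A = I² × R_A = (0.7928)² × 1.54 = 0.9679 W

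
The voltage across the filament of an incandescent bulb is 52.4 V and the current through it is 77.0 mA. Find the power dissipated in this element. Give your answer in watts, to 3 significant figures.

V and I are known directly — P = V I, no intermediate step needed.
P = 52.4 V × 0.07700 A = 4.035 W

4.03 W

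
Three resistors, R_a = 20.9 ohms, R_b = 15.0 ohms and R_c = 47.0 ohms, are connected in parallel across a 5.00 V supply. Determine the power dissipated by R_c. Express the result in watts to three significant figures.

0.532 W

Every branch has 5.00 V across it, so for R_c the power is simply V²/R.
P_R_c = V² / R_c = (5.00)² / 47.0 Ω = 0.5319 W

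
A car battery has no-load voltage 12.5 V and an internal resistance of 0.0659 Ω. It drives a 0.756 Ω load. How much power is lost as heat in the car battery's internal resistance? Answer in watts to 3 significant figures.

r is in series with the load, so it carries the full circuit current — the loss in it is I²r.
I = ε / (r + R) = 12.5 / (0.0659 + 0.756) = 15.21 A
P_int = I² r = (15.21)² × 0.0659 = 15.24 W

15.2 W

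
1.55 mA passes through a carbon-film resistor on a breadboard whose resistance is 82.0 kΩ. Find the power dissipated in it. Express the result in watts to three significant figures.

0.197 W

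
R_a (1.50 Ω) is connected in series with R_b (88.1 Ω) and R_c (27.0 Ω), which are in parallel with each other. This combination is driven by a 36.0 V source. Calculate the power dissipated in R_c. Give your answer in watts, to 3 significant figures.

41.7 W

First combine the parallel branches into one equivalent R_p, then R_a + R_p is a series pair.
R_p = (88.1×27.0)/(88.1+27.0) = 20.67 Ω
R_total = 1.50 + 20.67 = 22.17 Ω
I = V / R_total = 36.0 / 22.17 = 1.624 A
Voltage across the parallel pair: V_p = I × R_p = 1.624 × 20.67 = 33.56 V
R_c sees V_p directly, so P = V_p² / R_c.
P_R_c = (33.56)² / 27.0 = 41.72 W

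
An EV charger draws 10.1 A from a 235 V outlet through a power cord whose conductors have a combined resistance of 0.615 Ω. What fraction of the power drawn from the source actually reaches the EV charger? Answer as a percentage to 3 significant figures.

97.4 %

The power cord carries the full 10.1 A.
P_line = I² R_line = (10.10)² × 0.615 = 62.74 W
P_source = V I = 235 × 10.10 = 2374 W; P_load = 2311 W
η = P_load / P_source = 2311 / 2374 = 0.9736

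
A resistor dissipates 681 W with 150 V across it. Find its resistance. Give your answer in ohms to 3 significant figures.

33.0 Ω

Inverting the appropriate power form: R = V² / P.
R = (150)² / 681 = 33.04 Ω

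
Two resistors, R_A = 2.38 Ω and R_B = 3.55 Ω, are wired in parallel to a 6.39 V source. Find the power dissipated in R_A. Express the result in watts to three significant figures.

17.2 W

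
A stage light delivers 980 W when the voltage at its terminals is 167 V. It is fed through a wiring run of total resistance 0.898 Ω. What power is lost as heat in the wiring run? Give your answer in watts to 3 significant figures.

30.9 W

The wiring run is a series resistance carrying the load current; its dissipation is I²R_line.
I = P / V = 980 / 167 = 5.868 A through the wiring run.
P_line = I² R_line = (5.868)² × 0.898 = 30.92 W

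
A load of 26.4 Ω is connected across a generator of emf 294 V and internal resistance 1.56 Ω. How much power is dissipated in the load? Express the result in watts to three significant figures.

2920 W

Load and internal resistance form a series loop — compute the loop current, then the load power via I²R.
I = ε / (r + R) = 294 / (1.56 + 26.4) = 10.52 A
P_load = I² R = (10.52)² × 26.4 = 2919 W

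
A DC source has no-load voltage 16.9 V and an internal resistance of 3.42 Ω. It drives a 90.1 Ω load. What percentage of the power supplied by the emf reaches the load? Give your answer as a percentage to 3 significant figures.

η = P_load/(P_load+P_int) = I²R/(I²R+I²r) = R/(R+r) — the I² cancels for series elements.
η = R / (R + r) = 90.1 / (90.1 + 3.42) = 0.9634

96.3 %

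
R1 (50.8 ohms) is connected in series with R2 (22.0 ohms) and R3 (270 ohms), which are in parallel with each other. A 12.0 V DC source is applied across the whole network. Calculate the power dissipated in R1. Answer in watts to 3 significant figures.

1.45 W

Replace R2 and R3 with their parallel equivalent so the circuit becomes R1 in series with R_p.
R_p = (22.0×270)/(22.0+270) = 20.34 Ω
R_total = 50.8 + 20.34 = 71.14 Ω
I = V / R_total = 12.0 / 71.14 = 0.1687 A
All the current flows through R1; use P = I²R.
P_R1 = (0.1687)² × 50.8 = 1.445 W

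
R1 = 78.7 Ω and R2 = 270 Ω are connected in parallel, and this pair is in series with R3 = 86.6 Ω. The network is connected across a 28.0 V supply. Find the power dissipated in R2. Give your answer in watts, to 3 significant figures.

0.495 W

Collapse the R1‖R2 pair into one equivalent R_p; then R_p and R3 form a series string.
R_p = (78.7×270)/(78.7+270) = 60.94 Ω
R_total = R_p + 86.6 = 60.94 + 86.6 = 147.5 Ω
I = V / R_total = 28.0 / 147.5 = 0.1898 A
Voltage across the parallel pair: V_p = I × R_p = 0.1898 × 60.94 = 11.56 V
R2 sits across V_p; its power is V_p²/R.
P_R2 = (11.56)² / 270 = 0.4954 W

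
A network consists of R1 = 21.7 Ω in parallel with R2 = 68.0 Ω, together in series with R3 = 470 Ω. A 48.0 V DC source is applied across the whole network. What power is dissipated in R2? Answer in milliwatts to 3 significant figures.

Collapse the R1‖R2 pair into one equivalent R_p; then R_p and R3 form a series string.
R_p = (21.7×68.0)/(21.7+68.0) = 16.45 Ω
R_total = R_p + 470 = 16.45 + 470 = 486.5 Ω
I = V / R_total = 48.0 / 486.5 = 0.09867 A
Voltage across the parallel pair: V_p = I × R_p = 0.09867 × 16.45 = 1.623 V
Use P = V²/R for R2 with V = V_p.
P_R2 = (1.623)² / 68.0 = 0.03875 W

38.7 mW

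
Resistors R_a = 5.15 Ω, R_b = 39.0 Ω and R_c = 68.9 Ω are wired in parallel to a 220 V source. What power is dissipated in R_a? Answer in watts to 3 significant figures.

9400 W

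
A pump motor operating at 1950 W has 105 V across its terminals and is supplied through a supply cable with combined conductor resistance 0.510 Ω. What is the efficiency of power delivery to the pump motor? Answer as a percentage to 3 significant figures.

91.7 %

I = P / V = 1950 / 105 = 18.57 A through the supply cable.
P_line = I² R_line = (18.57)² × 0.510 = 175.9 W
P_source = P_load + P_line = 1950 + 175.9 = 2126 W
η = P_load / P_source = 1950 / 2126 = 0.9173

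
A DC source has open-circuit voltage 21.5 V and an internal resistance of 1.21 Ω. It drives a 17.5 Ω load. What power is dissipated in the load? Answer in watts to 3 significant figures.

23.1 W

The internal resistance and the load are in series, so the same I flows through both; get I from ε/(r+R), then I²R for the load.
I = ε / (r + R) = 21.5 / (1.21 + 17.5) = 1.149 A
P_load = I² R = (1.149)² × 17.5 = 23.11 W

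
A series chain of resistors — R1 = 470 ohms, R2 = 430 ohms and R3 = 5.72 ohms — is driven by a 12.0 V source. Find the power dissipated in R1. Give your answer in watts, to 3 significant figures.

The current is common to all series resistors; compute it, then apply P = I²R for the target.
R_total = 470 + 430 + 5.72 = 905.7 Ω
I = V / R_total = 12.0 / 905.7 = 0.01325 A
P_R1 = I² × R1 = (0.01325)² × 470 = 0.08250 W

0.0825 W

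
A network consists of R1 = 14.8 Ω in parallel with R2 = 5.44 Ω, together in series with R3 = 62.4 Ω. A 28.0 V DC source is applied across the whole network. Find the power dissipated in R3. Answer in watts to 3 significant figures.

Reduce the parallel combination to a single R_p; the circuit then becomes R_p in series with the remaining resistor.
R_p = (14.8×5.44)/(14.8+5.44) = 3.978 Ω
R_total = R_p + 62.4 = 3.978 + 62.4 = 66.38 Ω
I = V / R_total = 28.0 / 66.38 = 0.4218 A
R3 carries the full series current, so P = I²R.
P_R3 = (0.4218)² × 62.4 = 11.10 W

11.1 W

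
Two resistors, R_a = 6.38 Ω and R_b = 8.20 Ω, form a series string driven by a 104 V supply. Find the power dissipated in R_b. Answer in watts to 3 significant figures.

In a series string the same current flows through every resistor — find that current, then P = I²R for the one we want.
R_total = 6.38 + 8.20 = 14.58 Ω
I = V / R_total = 104 / 14.58 = 7.133 A
P_R_b = I² × R_b = (7.133)² × 8.20 = 417.2 W

417 W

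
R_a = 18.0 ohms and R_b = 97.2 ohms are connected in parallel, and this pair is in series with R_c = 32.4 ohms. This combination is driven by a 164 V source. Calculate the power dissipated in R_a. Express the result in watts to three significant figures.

152 W

Combine R_a and R_b into their parallel equivalent first, reducing the network to two series resistors.
R_p = (18.0×97.2)/(18.0+97.2) = 15.19 Ω
R_total = R_p + 32.4 = 15.19 + 32.4 = 47.59 Ω
I = V / R_total = 164 / 47.59 = 3.446 A
Voltage across the parallel pair: V_p = I × R_p = 3.446 × 15.19 = 52.34 V
R_a sits across V_p; its power is V_p²/R.
P_R_a = (52.34)² / 18.0 = 152.2 W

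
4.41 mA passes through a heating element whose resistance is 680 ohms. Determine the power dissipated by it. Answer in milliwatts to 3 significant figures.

The current through and the resistance of the element are both given; use P = I²R.
P = (0.004410 A)² × 680 Ω = 0.01322 W

13.2 mW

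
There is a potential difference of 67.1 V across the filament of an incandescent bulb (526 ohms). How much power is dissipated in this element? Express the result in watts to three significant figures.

V and R are stated; P = V²/R avoids computing the current.
P = (67.1 V)² / 526 Ω = 8.560 W

8.56 W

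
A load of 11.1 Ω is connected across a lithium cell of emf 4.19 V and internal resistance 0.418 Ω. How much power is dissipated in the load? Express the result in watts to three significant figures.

1.47 W

Load and internal resistance form a series loop — compute the loop current, then the load power via I²R.
I = ε / (r + R) = 4.19 / (0.418 + 11.1) = 0.3638 A
P_load = I² R = (0.3638)² × 11.1 = 1.469 W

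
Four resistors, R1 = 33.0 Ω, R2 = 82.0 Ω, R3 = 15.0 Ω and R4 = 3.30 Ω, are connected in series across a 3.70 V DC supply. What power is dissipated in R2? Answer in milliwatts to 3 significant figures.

63.2 mW

Series elements share the same current, so find I first, then use P = I²R.
R_total = 33.0 + 82.0 + 15.0 + 3.30 = 133.3 Ω
I = V / R_total = 3.70 / 133.3 = 0.02776 A
P_R2 = I² × R2 = (0.02776)² × 82.0 = 0.06318 W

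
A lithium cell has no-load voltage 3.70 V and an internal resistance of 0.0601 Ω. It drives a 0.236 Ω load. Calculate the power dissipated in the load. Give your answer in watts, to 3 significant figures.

36.9 W

Find the circuit current first, then P = I²R for the load (series elements share I).
I = ε / (r + R) = 3.70 / (0.0601 + 0.236) = 12.50 A
P_load = I² R = (12.50)² × 0.236 = 36.85 W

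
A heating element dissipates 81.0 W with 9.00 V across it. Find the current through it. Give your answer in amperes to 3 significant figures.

The two known quantities fix the third via I = P / V.
I = 81.0 / 9.00 = 9.000 A

9.00 A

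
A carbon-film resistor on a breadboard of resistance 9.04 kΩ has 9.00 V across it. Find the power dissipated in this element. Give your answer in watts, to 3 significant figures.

Voltage and resistance are given, so P = V²/R is the one-step route.
P = (9.00 V)² / 9040 Ω = 0.008960 W

0.00896 W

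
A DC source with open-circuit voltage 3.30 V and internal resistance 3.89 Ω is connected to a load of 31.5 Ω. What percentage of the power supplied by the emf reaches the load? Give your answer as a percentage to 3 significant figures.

89.0 %

Efficiency is P_load / P_total. With a series r and R sharing the same I, P = I²R for each, so η = R/(R+r).
η = R / (R + r) = 31.5 / (31.5 + 3.89) = 0.8901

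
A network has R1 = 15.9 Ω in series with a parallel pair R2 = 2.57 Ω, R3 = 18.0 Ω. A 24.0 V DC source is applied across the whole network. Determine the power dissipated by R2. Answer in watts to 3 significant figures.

First combine the parallel branches into one equivalent R_p, then R1 + R_p is a series pair.
R_p = (2.57×18.0)/(2.57+18.0) = 2.249 Ω
R_total = 15.9 + 2.249 = 18.15 Ω
I = V / R_total = 24.0 / 18.15 = 1.322 A
Voltage across the parallel pair: V_p = I × R_p = 1.322 × 2.249 = 2.974 V
With V_p across R2, its power is V_p²/R2.
P_R2 = (2.974)² / 2.57 = 3.441 W

3.44 W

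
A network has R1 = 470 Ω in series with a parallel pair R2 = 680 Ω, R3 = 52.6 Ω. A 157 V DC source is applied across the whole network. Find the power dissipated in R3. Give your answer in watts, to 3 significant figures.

4.15 W

Replace R2 and R3 with their parallel equivalent so the circuit becomes R1 in series with R_p.
R_p = (680×52.6)/(680+52.6) = 48.82 Ω
R_total = 470 + 48.82 = 518.8 Ω
I = V / R_total = 157 / 518.8 = 0.3026 A
Voltage across the parallel pair: V_p = I × R_p = 0.3026 × 48.82 = 14.77 V
R3 is across V_p, so use P = V²/R for that branch.
P_R3 = (14.77)² / 52.6 = 4.150 W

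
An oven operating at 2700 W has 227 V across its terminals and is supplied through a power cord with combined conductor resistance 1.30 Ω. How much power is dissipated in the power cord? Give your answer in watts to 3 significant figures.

Only the current and the line resistance are needed for the I²R loss.
I = P / V = 2700 / 227 = 11.89 A through the power cord.
P_line = I² R_line = (11.89)² × 1.30 = 183.9 W

184 W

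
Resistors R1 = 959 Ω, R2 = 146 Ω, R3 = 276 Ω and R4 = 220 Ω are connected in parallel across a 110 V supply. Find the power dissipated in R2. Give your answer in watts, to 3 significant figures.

82.9 W

The supply voltage appears across each parallel branch — just use P = V²/R2.
P_R2 = V² / R2 = (110)² / 146 Ω = 82.88 W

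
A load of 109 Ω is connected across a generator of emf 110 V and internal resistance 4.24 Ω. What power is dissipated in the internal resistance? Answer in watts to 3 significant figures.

The source's internal resistance is just another series element carrying I; its dissipation is I²r.
I = ε / (r + R) = 110 / (4.24 + 109) = 0.9714 A
P_int = I² r = (0.9714)² × 4.24 = 4.001 W

4.00 W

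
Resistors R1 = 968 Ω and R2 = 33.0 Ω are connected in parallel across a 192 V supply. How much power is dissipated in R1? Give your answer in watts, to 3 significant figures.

38.1 W

The supply voltage appears across each parallel branch — just use P = V²/R1.
P_R1 = V² / R1 = (192)² / 968 Ω = 38.08 W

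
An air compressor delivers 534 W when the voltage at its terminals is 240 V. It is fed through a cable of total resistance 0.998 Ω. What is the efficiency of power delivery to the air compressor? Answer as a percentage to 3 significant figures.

I = P / V = 534 / 240 = 2.225 A through the cable.
P_line = I² R_line = (2.225)² × 0.998 = 4.941 W
P_source = P_load + P_line = 534.0 + 4.941 = 538.9 W
η = P_load / P_source = 534.0 / 538.9 = 0.9908

99.1 %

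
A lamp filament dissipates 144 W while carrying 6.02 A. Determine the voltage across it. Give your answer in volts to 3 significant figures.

23.9 V

Rearranging the power relation for the two known quantities gives V = P / I.
V = 144 / 6.020 = 23.92 V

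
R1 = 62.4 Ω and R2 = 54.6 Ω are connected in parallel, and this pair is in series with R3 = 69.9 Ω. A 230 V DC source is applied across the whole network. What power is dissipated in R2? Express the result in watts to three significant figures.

Reduce the parallel combination to a single R_p; the circuit then becomes R_p in series with the remaining resistor.
R_p = (62.4×54.6)/(62.4+54.6) = 29.12 Ω
R_total = R_p + 69.9 = 29.12 + 69.9 = 99.02 Ω
I = V / R_total = 230 / 99.02 = 2.323 A
Voltage across the parallel pair: V_p = I × R_p = 2.323 × 29.12 = 67.64 V
Use P = V²/R for R2 with V = V_p.
P_R2 = (67.64)² / 54.6 = 83.79 W

83.8 W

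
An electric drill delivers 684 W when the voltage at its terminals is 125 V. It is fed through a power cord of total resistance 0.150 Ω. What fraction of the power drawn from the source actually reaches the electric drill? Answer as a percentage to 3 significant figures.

I = P / V = 684 / 125 = 5.472 A through the power cord.
P_line = I² R_line = (5.472)² × 0.150 = 4.491 W
P_source = P_load + P_line = 684.0 + 4.491 = 688.5 W
η = P_load / P_source = 684.0 / 688.5 = 0.9935

99.3 %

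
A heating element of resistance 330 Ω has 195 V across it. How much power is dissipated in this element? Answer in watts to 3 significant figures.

Voltage and resistance are given, so P = V²/R is the one-step route.
P = (195 V)² / 330 Ω = 115.2 W

115 W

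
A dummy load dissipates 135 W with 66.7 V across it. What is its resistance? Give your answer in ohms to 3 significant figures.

33.0 Ω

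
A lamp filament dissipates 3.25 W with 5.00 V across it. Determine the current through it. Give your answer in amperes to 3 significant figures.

0.650 A

The two known quantities fix the third via I = P / V.
I = 3.25 / 5.00 = 0.6500 A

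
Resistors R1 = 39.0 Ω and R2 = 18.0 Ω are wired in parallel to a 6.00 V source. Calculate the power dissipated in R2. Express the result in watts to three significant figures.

Parallel branches share the same voltage; P = V²/R gives the branch power in one step.
P_R2 = V² / R2 = (6.00)² / 18.0 Ω = 2.000 W

2.00 W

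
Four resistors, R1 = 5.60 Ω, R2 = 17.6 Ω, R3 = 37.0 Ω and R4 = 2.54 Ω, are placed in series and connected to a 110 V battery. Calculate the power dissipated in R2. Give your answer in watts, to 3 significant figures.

The current is common to all series resistors; compute it, then apply P = I²R for the target.
R_total = 5.60 + 17.6 + 37.0 + 2.54 = 62.74 Ω
I = V / R_total = 110 / 62.74 = 1.753 A
P_R2 = I² × R2 = (1.753)² × 17.6 = 54.10 W

54.1 W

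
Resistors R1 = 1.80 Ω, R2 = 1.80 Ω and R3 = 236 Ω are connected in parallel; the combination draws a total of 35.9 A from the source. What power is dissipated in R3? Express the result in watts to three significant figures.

4.39 W

Parallel branches share V, not I — compute V via R_eq, then use V²/R for the target branch.
1/R_eq = 1/1.80 + 1/1.80 + 1/236 ⇒ R_eq = 0.8966 Ω
V = I_total × R_eq = 35.90 × 0.8966 = 32.19 V
P_R3 = V² / R3 = (32.19)² / 236 = 4.390 W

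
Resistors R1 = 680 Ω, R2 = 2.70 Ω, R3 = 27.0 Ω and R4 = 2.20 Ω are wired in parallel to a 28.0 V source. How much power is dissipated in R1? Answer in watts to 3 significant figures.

1.15 W

Every branch has 28.0 V across it, so for R1 the power is simply V²/R.
P_R1 = V² / R1 = (28.0)² / 680 Ω = 1.153 W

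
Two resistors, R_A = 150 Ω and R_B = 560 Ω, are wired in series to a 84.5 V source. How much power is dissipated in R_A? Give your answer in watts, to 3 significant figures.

2.12 W

The current is common to all series resistors; compute it, then apply P = I²R for the target.
R_total = 150 + 560 = 710.0 Ω
I = V / R_total = 84.5 / 710.0 = 0.1190 A
P_R_A = I² × R_A = (0.1190)² × 150 = 2.125 W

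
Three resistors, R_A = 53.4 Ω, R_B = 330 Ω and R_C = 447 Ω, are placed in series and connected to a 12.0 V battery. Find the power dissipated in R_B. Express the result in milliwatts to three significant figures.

Series elements share the same current, so find I first, then use P = I²R.
R_total = 53.4 + 330 + 447 = 830.4 Ω
I = V / R_total = 12.0 / 830.4 = 0.01445 A
P_R_B = I² × R_B = (0.01445)² × 330 = 0.06891 W

68.9 mW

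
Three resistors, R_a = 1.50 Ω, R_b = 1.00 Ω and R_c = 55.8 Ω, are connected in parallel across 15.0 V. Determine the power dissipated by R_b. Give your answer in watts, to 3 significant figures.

225 W

The supply voltage appears across each parallel branch — just use P = V²/R_b.
P_R_b = V² / R_b = (15.0)² / 1.00 Ω = 225.0 W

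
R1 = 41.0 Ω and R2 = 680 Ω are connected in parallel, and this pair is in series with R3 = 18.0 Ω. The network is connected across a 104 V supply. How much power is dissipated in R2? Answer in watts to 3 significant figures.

First find R_p for the parallel pair, then treat R_p + R3 as a series loop.
R_p = (41.0×680)/(41.0+680) = 38.67 Ω
R_total = R_p + 18.0 = 38.67 + 18.0 = 56.67 Ω
I = V / R_total = 104 / 56.67 = 1.835 A
Voltage across the parallel pair: V_p = I × R_p = 1.835 × 38.67 = 70.97 V
R2 sits across V_p; its power is V_p²/R.
P_R2 = (70.97)² / 680 = 7.406 W

7.41 W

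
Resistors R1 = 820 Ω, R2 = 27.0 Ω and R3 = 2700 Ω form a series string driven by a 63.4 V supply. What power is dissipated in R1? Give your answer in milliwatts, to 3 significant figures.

262 mW

Series elements share the same current, so find I first, then use P = I²R.
R_total = 820 + 27.0 + 2700 = 3547 Ω
I = V / R_total = 63.4 / 3547 = 0.01787 A
P_R1 = I² × R1 = (0.01787)² × 820 = 0.2620 W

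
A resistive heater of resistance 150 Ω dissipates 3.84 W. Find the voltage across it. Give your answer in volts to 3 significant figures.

Rearranging the power relation for the two known quantities gives V = √(P R).
V = √(3.84 × 150) = 24.00 V

24.0 V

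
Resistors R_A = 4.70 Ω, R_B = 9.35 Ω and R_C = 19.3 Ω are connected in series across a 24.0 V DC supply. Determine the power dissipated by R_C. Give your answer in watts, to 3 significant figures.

Series elements share the same current, so find I first, then use P = I²R.
R_total = 4.70 + 9.35 + 19.3 = 33.35 Ω
I = V / R_total = 24.0 / 33.35 = 0.7196 A
P_R_C = I² × R_C = (0.7196)² × 19.3 = 9.995 W

10.0 W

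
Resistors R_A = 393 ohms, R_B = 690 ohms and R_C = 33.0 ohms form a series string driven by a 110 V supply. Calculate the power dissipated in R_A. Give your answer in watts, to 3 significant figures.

Every series element carries the same I. Get I from the total resistance, then P = I² × R_A.
R_total = 393 + 690 + 33.0 = 1116 Ω
I = V / R_total = 110 / 1116 = 0.09857 A
P_R_A = I² × R_A = (0.09857)² × 393 = 3.818 W

3.82 W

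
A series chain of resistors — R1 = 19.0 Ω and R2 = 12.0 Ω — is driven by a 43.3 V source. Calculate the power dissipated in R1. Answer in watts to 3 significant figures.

Every series element carries the same I. Get I from the total resistance, then P = I² × R1.
R_total = 19.0 + 12.0 = 31.00 Ω
I = V / R_total = 43.3 / 31.00 = 1.397 A
P_R1 = I² × R1 = (1.397)² × 19.0 = 37.07 W

37.1 W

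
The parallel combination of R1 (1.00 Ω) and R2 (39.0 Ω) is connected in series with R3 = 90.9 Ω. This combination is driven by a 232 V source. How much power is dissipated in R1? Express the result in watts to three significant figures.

Collapse the R1‖R2 pair into one equivalent R_p; then R_p and R3 form a series string.
R_p = (1.00×39.0)/(1.00+39.0) = 0.9750 Ω
R_total = R_p + 90.9 = 0.9750 + 90.9 = 91.88 Ω
I = V / R_total = 232 / 91.88 = 2.525 A
Voltage across the parallel pair: V_p = I × R_p = 2.525 × 0.9750 = 2.462 V
Use P = V²/R for R1 with V = V_p.
P_R1 = (2.462)² / 1.00 = 6.062 W

6.06 W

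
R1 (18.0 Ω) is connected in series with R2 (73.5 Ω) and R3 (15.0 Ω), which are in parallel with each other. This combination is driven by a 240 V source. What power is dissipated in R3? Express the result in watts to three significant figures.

Collapse R2‖R3 to a single equivalent, reducing the network to two series elements.
R_p = (73.5×15.0)/(73.5+15.0) = 12.46 Ω
R_total = 18.0 + 12.46 = 30.46 Ω
I = V / R_total = 240 / 30.46 = 7.880 A
Voltage across the parallel pair: V_p = I × R_p = 7.880 × 12.46 = 98.16 V
R3 is across V_p, so use P = V²/R for that branch.
P_R3 = (98.16)² / 15.0 = 642.4 W

642 W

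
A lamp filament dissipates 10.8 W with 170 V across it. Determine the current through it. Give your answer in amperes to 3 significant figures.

0.0635 A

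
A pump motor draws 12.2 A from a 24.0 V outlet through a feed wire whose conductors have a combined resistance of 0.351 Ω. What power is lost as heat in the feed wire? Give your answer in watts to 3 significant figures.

The feed wire and load are in series, so the same current flows in both; the loss is I²R_line.
The feed wire carries the full 12.2 A.
P_line = I² R_line = (12.20)² × 0.351 = 52.24 W

52.2 W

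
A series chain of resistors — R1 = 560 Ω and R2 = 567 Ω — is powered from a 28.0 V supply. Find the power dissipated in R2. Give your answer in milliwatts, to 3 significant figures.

Series elements share the same current, so find I first, then use P = I²R.
R_total = 560 + 567 = 1127 Ω
I = V / R_total = 28.0 / 1127 = 0.02484 A
P_R2 = I² × R2 = (0.02484)² × 567 = 0.3500 W

350 mW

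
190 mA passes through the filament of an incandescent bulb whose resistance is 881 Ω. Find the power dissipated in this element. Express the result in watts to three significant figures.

Current and resistance are given, so P = I²R is the direct form.
P = (0.1900 A)² × 881 Ω = 31.80 W

31.8 W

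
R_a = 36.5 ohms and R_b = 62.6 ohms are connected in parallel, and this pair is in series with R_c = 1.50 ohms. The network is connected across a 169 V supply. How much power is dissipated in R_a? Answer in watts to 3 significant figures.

690 W

Reduce the parallel combination to a single R_p; the circuit then becomes R_p in series with the remaining resistor.
R_p = (36.5×62.6)/(36.5+62.6) = 23.06 Ω
R_total = R_p + 1.50 = 23.06 + 1.50 = 24.56 Ω
I = V / R_total = 169 / 24.56 = 6.882 A
Voltage across the parallel pair: V_p = I × R_p = 6.882 × 23.06 = 158.7 V
R_a has V_p across it, so P = V_p²/R_a.
P_R_a = (158.7)² / 36.5 = 689.8 W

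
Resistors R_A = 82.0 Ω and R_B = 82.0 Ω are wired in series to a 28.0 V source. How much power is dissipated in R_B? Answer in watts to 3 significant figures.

Every series element carries the same I. Get I from the total resistance, then P = I² × R_B.
R_total = 82.0 + 82.0 = 164.0 Ω
I = V / R_total = 28.0 / 164.0 = 0.1707 A
P_R_B = I² × R_B = (0.1707)² × 82.0 = 2.390 W

2.39 W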